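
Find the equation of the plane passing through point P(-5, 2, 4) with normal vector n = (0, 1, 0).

The plane through P with normal n = (a, b, c) satisfies n·(r - P) = 0,
i.e. ax + by + cz = a·x₀ + b·y₀ + c·z₀.
d = 0·(-5) + 1·2 + 0·4
  = 0 + 2 + 0
  = 2
Equation: y = 2

y = 2


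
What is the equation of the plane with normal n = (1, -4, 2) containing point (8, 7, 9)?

The plane through P with normal n = (a, b, c) satisfies n·(r - P) = 0,
i.e. ax + by + cz = a·x₀ + b·y₀ + c·z₀.
d = 1·8 + (-4)·7 + 2·9
  = 8 - 28 + 18
  = -2
Equation: x - 4y + 2z = -2

x - 4y + 2z = -2


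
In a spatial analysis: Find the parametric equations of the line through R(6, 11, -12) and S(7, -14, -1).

Direction vector d = S - R = (7 - 6, -14 - 11, -1 + 12) = (1, -25, 11)
Parametric form r = R + t·d:
x = 6 + t, y = 11 - 25t, z = -12 + 11t

x = 6 + t, y = 11 - 25t, z = -12 + 11t


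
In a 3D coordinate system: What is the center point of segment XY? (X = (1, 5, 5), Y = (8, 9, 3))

M = ((x₁+x₂)/2, (y₁+y₂)/2, (z₁+z₂)/2)
  = ((1 + 8)/2, (5 + 9)/2, (5 + 3)/2)
  = (9/2, 14/2, 8/2)
  = (4.5, 7, 4)

(4.5, 7, 4)


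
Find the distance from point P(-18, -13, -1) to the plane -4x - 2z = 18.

distance = |a·x₀ + b·y₀ + c·z₀ - d| / √(a² + b² + c²)
  = |(-4)·(-18) + 0·(-13) + (-2)·(-1) - 18| / √((-4)² + 0² + (-2)²)
  = |72 + 0 + 2 - 18| / √(16 + 0 + 4)
  = |56| / √20
  = 56 / 4.472
  ≈ 12.52

12.52


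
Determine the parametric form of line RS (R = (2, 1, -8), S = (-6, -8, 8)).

Direction vector d = S - R = (-6 - 2, -8 - 1, 8 + 8) = (-8, -9, 16)
Parametric form r = R + t·d:
x = 2 - 8t, y = 1 - 9t, z = -8 + 16t

x = 2 - 8t, y = 1 - 9t, z = -8 + 16t


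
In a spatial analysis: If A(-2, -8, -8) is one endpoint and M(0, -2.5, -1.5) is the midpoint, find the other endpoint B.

B = 2M - A
  = (2·0 - (-2), 2·(-2.5) - (-8), 2·(-1.5) - (-8))
  = (0 + 2, -5 + 8, -3 + 8)
  = (2, 3, 5)

(2, 3, 5)


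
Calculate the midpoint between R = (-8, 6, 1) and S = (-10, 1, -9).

M = ((x₁+x₂)/2, (y₁+y₂)/2, (z₁+z₂)/2)
  = ((-8 - 10)/2, (6 + 1)/2, (1 - 9)/2)
  = (-18/2, 7/2, -8/2)
  = (-9, 3.5, -4)

(-9, 3.5, -4)


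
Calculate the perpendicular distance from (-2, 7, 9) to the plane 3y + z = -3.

distance = |a·x₀ + b·y₀ + c·z₀ - d| / √(a² + b² + c²)
  = |0·(-2) + 3·7 + 1·9 - (-3)| / √(0² + 3² + 1²)
  = |0 + 21 + 9 + 3| / √(0 + 9 + 1)
  = |33| / √10
  = 33 / 3.162
  ≈ 10.44

10.44


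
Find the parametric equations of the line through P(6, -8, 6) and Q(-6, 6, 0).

Direction vector d = Q - P = (-6 - 6, 6 + 8, 0 - 6) = (-12, 14, -6)
Parametric form r = P + t·d:
x = 6 - 12t, y = -8 + 14t, z = 6 - 6t

x = 6 - 12t, y = -8 + 14t, z = 6 - 6t


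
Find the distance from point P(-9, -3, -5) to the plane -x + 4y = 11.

distance = |a·x₀ + b·y₀ + c·z₀ - d| / √(a² + b² + c²)
  = |(-1)·(-9) + 4·(-3) + 0·(-5) - 11| / √((-1)² + 4² + 0²)
  = |9 - 12 + 0 - 11| / √(1 + 16 + 0)
  = |-14| / √17
  = 14 / 4.123
  ≈ 3.395

3.395


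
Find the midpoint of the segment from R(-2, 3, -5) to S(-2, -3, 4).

M = ((x₁+x₂)/2, (y₁+y₂)/2, (z₁+z₂)/2)
  = ((-2 - 2)/2, (3 - 3)/2, (-5 + 4)/2)
  = (-4/2, 0/2, -1/2)
  = (-2, 0, -0.5)

(-2, 0, -0.5)


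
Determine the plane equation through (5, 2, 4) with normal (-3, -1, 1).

The plane through P with normal n = (a, b, c) satisfies n·(r - P) = 0,
i.e. ax + by + cz = a·x₀ + b·y₀ + c·z₀.
d = (-3)·5 + (-1)·2 + 1·4
  = -15 - 2 + 4
  = -13
Equation: -3x - y + z = -13

-3x - y + z = -13


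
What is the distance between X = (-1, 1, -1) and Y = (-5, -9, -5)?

d = √[(x₂-x₁)² + (y₂-y₁)² + (z₂-z₁)²]
  = √[(-4)² + (-10)² + (-4)²]
  = √[16 + 100 + 16]
  = √132
  ≈ 11.49

11.49


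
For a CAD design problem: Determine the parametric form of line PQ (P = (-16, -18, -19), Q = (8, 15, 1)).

Direction vector d = Q - P = (8 + 16, 15 + 18, 1 + 19) = (24, 33, 20)
Parametric form r = P + t·d:
x = -16 + 24t, y = -18 + 33t, z = -19 + 20t

x = -16 + 24t, y = -18 + 33t, z = -19 + 20t


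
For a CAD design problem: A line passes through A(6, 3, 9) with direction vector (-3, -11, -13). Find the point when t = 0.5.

P(t) = A + t·d
  = (6 + (-3)·0.5, 3 + (-11)·0.5, 9 + (-13)·0.5)
  = (6 - 1.5, 3 - 5.5, 9 - 6.5)
  = (4.5, -2.5, 2.5)

(4.5, -2.5, 2.5)


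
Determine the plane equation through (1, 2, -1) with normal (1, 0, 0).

The plane through P with normal n = (a, b, c) satisfies n·(r - P) = 0,
i.e. ax + by + cz = a·x₀ + b·y₀ + c·z₀.
d = 1·1 + 0·2 + 0·(-1)
  = 1 + 0 + 0
  = 1
Equation: x = 1

x = 1


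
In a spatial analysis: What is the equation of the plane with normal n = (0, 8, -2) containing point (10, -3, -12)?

The plane through P with normal n = (a, b, c) satisfies n·(r - P) = 0,
i.e. ax + by + cz = a·x₀ + b·y₀ + c·z₀.
d = 0·10 + 8·(-3) + (-2)·(-12)
  = 0 - 24 + 24
  = 0
Equation: 8y - 2z = 0

8y - 2z = 0


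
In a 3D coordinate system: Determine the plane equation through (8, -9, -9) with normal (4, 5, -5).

The plane through P with normal n = (a, b, c) satisfies n·(r - P) = 0,
i.e. ax + by + cz = a·x₀ + b·y₀ + c·z₀.
d = 4·8 + 5·(-9) + (-5)·(-9)
  = 32 - 45 + 45
  = 32
Equation: 4x + 5y - 5z = 32

4x + 5y - 5z = 32


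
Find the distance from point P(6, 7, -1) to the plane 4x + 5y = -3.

distance = |a·x₀ + b·y₀ + c·z₀ - d| / √(a² + b² + c²)
  = |4·6 + 5·7 + 0·(-1) - (-3)| / √(4² + 5² + 0²)
  = |24 + 35 + 0 + 3| / √(16 + 25 + 0)
  = |62| / √41
  = 62 / 6.403
  ≈ 9.683

9.683


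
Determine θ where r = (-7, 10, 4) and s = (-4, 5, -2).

r·s = (-7)·(-4) + 10·5 + 4·(-2) = 28 + 50 - 8 = 70
|r| = √((-7)² + 10² + 4²) = √165 ≈ 12.85
|s| = √((-4)² + 5² + (-2)²) = √45 ≈ 6.708
cos θ = (r·s)/(|r||s|) = 70/(12.85·6.708) ≈ 0.8124
θ = arccos(0.8124) ≈ 35.67°

35.67°


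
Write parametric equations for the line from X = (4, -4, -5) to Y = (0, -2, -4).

Direction vector d = Y - X = (0 - 4, -2 + 4, -4 + 5) = (-4, 2, 1)
Parametric form r = X + t·d:
x = 4 - 4t, y = -4 + 2t, z = -5 + t

x = 4 - 4t, y = -4 + 2t, z = -5 + t


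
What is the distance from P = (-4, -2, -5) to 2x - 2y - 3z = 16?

distance = |a·x₀ + b·y₀ + c·z₀ - d| / √(a² + b² + c²)
  = |2·(-4) + (-2)·(-2) + (-3)·(-5) - 16| / √(2² + (-2)² + (-3)²)
  = |-8 + 4 + 15 - 16| / √(4 + 4 + 9)
  = |-5| / √17
  = 5 / 4.123
  ≈ 1.213

1.213


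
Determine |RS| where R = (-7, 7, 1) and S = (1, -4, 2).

d = √[(x₂-x₁)² + (y₂-y₁)² + (z₂-z₁)²]
  = √[8² + (-11)² + 1²]
  = √[64 + 121 + 1]
  = √186
  ≈ 13.64

13.64


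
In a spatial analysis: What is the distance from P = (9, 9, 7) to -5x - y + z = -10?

distance = |a·x₀ + b·y₀ + c·z₀ - d| / √(a² + b² + c²)
  = |(-5)·9 + (-1)·9 + 1·7 - (-10)| / √((-5)² + (-1)² + 1²)
  = |-45 - 9 + 7 + 10| / √(25 + 1 + 1)
  = |-37| / √27
  = 37 / 5.196
  ≈ 7.121

7.121


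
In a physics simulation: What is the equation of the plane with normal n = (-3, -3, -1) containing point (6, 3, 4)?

The plane through P with normal n = (a, b, c) satisfies n·(r - P) = 0,
i.e. ax + by + cz = a·x₀ + b·y₀ + c·z₀.
d = (-3)·6 + (-3)·3 + (-1)·4
  = -18 - 9 - 4
  = -31
Equation: -3x - 3y - z = -31

-3x - 3y - z = -31


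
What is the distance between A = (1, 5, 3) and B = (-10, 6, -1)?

d = √[(x₂-x₁)² + (y₂-y₁)² + (z₂-z₁)²]
  = √[(-11)² + 1² + (-4)²]
  = √[121 + 1 + 16]
  = √138
  ≈ 11.75

11.75


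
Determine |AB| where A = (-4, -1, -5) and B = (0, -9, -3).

d = √[(x₂-x₁)² + (y₂-y₁)² + (z₂-z₁)²]
  = √[4² + (-8)² + 2²]
  = √[16 + 64 + 4]
  = √84
  ≈ 9.165

9.165


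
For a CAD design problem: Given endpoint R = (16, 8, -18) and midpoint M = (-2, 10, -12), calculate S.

S = 2M - R
  = (2·(-2) - 16, 2·10 - 8, 2·(-12) - (-18))
  = (-4 - 16, 20 - 8, -24 + 18)
  = (-20, 12, -6)

(-20, 12, -6)


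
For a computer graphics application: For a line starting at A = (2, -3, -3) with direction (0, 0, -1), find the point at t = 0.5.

P(t) = A + t·d
  = (2 + 0·0.5, -3 + 0·0.5, -3 + (-1)·0.5)
  = (2 + 0, -3 + 0, -3 - 0.5)
  = (2, -3, -3.5)

(2, -3, -3.5)


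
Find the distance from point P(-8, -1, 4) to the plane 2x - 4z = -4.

distance = |a·x₀ + b·y₀ + c·z₀ - d| / √(a² + b² + c²)
  = |2·(-8) + 0·(-1) + (-4)·4 - (-4)| / √(2² + 0² + (-4)²)
  = |-16 + 0 - 16 + 4| / √(4 + 0 + 16)
  = |-28| / √20
  = 28 / 4.472
  ≈ 6.261

6.261


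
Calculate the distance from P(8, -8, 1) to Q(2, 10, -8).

d = √[(x₂-x₁)² + (y₂-y₁)² + (z₂-z₁)²]
  = √[(-6)² + 18² + (-9)²]
  = √[36 + 324 + 81]
  = √441
  ≈ 21

21


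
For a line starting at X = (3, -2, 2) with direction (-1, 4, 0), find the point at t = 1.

P(t) = X + t·d
  = (3 + (-1)·1, -2 + 4·1, 2 + 0·1)
  = (3 - 1, -2 + 4, 2 + 0)
  = (2, 2, 2)

(2, 2, 2)


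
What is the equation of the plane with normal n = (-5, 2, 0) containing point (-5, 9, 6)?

The plane through P with normal n = (a, b, c) satisfies n·(r - P) = 0,
i.e. ax + by + cz = a·x₀ + b·y₀ + c·z₀.
d = (-5)·(-5) + 2·9 + 0·6
  = 25 + 18 + 0
  = 43
Equation: -5x + 2y = 43

-5x + 2y = 43


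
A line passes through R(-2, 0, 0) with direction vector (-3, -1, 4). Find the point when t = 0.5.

P(t) = R + t·d
  = (-2 + (-3)·0.5, 0 + (-1)·0.5, 0 + 4·0.5)
  = (-2 - 1.5, 0 - 0.5, 0 + 2)
  = (-3.5, -0.5, 2)

(-3.5, -0.5, 2)


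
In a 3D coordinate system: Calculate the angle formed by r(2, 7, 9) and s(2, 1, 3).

r·s = 2·2 + 7·1 + 9·3 = 4 + 7 + 27 = 38
|r| = √(2² + 7² + 9²) = √134 ≈ 11.58
|s| = √(2² + 1² + 3²) = √14 ≈ 3.742
cos θ = (r·s)/(|r||s|) = 38/(11.58·3.742) ≈ 0.8773
θ = arccos(0.8773) ≈ 28.68°

28.68°


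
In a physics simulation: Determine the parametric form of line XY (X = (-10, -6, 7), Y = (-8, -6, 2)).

Direction vector d = Y - X = (-8 + 10, -6 + 6, 2 - 7) = (2, 0, -5)
Parametric form r = X + t·d:
x = -10 + 2t, y = -6, z = 7 - 5t

x = -10 + 2t, y = -6, z = 7 - 5t


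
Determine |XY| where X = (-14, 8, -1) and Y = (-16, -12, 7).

d = √[(x₂-x₁)² + (y₂-y₁)² + (z₂-z₁)²]
  = √[(-2)² + (-20)² + 8²]
  = √[4 + 400 + 64]
  = √468
  ≈ 21.63

21.63


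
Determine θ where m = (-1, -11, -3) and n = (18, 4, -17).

m·n = (-1)·18 + (-11)·4 + (-3)·(-17) = -18 - 44 + 51 = -11
|m| = √((-1)² + (-11)² + (-3)²) = √131 ≈ 11.45
|n| = √(18² + 4² + (-17)²) = √629 ≈ 25.08
cos θ = (m·n)/(|m||n|) = -11/(11.45·25.08) ≈ -0.03832
θ = arccos(-0.03832) ≈ 92.2°

92.2°


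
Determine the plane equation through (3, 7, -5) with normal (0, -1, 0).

The plane through P with normal n = (a, b, c) satisfies n·(r - P) = 0,
i.e. ax + by + cz = a·x₀ + b·y₀ + c·z₀.
d = 0·3 + (-1)·7 + 0·(-5)
  = 0 - 7 + 0
  = -7
Equation: -y = -7

-y = -7


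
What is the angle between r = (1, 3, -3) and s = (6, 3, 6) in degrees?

r·s = 1·6 + 3·3 + (-3)·6 = 6 + 9 - 18 = -3
|r| = √(1² + 3² + (-3)²) = √19 ≈ 4.359
|s| = √(6² + 3² + 6²) = √81 ≈ 9
cos θ = (r·s)/(|r||s|) = -3/(4.359·9) ≈ -0.07647
θ = arccos(-0.07647) ≈ 94.39°

94.39°


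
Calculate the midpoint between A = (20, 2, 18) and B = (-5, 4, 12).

M = ((x₁+x₂)/2, (y₁+y₂)/2, (z₁+z₂)/2)
  = ((20 - 5)/2, (2 + 4)/2, (18 + 12)/2)
  = (15/2, 6/2, 30/2)
  = (7.5, 3, 15)

(7.5, 3, 15)


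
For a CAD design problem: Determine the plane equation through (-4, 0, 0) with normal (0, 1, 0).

The plane through P with normal n = (a, b, c) satisfies n·(r - P) = 0,
i.e. ax + by + cz = a·x₀ + b·y₀ + c·z₀.
d = 0·(-4) + 1·0 + 0·0
  = 0 + 0 + 0
  = 0
Equation: y = 0

y = 0


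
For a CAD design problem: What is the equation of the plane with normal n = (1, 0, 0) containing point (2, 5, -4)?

The plane through P with normal n = (a, b, c) satisfies n·(r - P) = 0,
i.e. ax + by + cz = a·x₀ + b·y₀ + c·z₀.
d = 1·2 + 0·5 + 0·(-4)
  = 2 + 0 + 0
  = 2
Equation: x = 2

x = 2


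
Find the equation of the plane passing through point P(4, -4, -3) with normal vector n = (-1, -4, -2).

The plane through P with normal n = (a, b, c) satisfies n·(r - P) = 0,
i.e. ax + by + cz = a·x₀ + b·y₀ + c·z₀.
d = (-1)·4 + (-4)·(-4) + (-2)·(-3)
  = -4 + 16 + 6
  = 18
Equation: -x - 4y - 2z = 18

-x - 4y - 2z = 18


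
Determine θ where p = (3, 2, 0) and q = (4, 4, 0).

p·q = 3·4 + 2·4 + 0·0 = 12 + 8 + 0 = 20
|p| = √(3² + 2² + 0²) = √13 ≈ 3.606
|q| = √(4² + 4² + 0²) = √32 ≈ 5.657
cos θ = (p·q)/(|p||q|) = 20/(3.606·5.657) ≈ 0.9806
θ = arccos(0.9806) ≈ 11.31°

11.31°


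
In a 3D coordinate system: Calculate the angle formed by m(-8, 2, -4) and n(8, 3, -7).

m·n = (-8)·8 + 2·3 + (-4)·(-7) = -64 + 6 + 28 = -30
|m| = √((-8)² + 2² + (-4)²) = √84 ≈ 9.165
|n| = √(8² + 3² + (-7)²) = √122 ≈ 11.05
cos θ = (m·n)/(|m||n|) = -30/(9.165·11.05) ≈ -0.2963
θ = arccos(-0.2963) ≈ 107.2°

107.2°


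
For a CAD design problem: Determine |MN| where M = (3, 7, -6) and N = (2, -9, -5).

d = √[(x₂-x₁)² + (y₂-y₁)² + (z₂-z₁)²]
  = √[(-1)² + (-16)² + 1²]
  = √[1 + 256 + 1]
  = √258
  ≈ 16.06

16.06


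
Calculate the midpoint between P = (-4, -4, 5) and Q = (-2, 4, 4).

M = ((x₁+x₂)/2, (y₁+y₂)/2, (z₁+z₂)/2)
  = ((-4 - 2)/2, (-4 + 4)/2, (5 + 4)/2)
  = (-6/2, 0/2, 9/2)
  = (-3, 0, 4.5)

(-3, 0, 4.5)


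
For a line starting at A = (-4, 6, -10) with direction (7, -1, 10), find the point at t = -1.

P(t) = A + t·d
  = (-4 + 7·(-1), 6 + (-1)·(-1), -10 + 10·(-1))
  = (-4 - 7, 6 + 1, -10 - 10)
  = (-11, 7, -20)

(-11, 7, -20)


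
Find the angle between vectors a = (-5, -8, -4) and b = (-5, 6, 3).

a·b = (-5)·(-5) + (-8)·6 + (-4)·3 = 25 - 48 - 12 = -35
|a| = √((-5)² + (-8)² + (-4)²) = √105 ≈ 10.25
|b| = √((-5)² + 6² + 3²) = √70 ≈ 8.367
cos θ = (a·b)/(|a||b|) = -35/(10.25·8.367) ≈ -0.4082
θ = arccos(-0.4082) ≈ 114.1°

114.1°


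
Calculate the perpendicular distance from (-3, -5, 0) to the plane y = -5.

distance = |a·x₀ + b·y₀ + c·z₀ - d| / √(a² + b² + c²)
  = |0·(-3) + 1·(-5) + 0·0 - (-5)| / √(0² + 1² + 0²)
  = |0 - 5 + 0 + 5| / √(0 + 1 + 0)
  = |0| / √1
  = 0 / 1
  ≈ 0

0


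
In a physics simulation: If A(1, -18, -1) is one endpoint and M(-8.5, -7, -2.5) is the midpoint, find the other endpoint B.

B = 2M - A
  = (2·(-8.5) - 1, 2·(-7) - (-18), 2·(-2.5) - (-1))
  = (-17 - 1, -14 + 18, -5 + 1)
  = (-18, 4, -4)

(-18, 4, -4)


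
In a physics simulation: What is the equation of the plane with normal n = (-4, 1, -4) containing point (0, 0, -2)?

The plane through P with normal n = (a, b, c) satisfies n·(r - P) = 0,
i.e. ax + by + cz = a·x₀ + b·y₀ + c·z₀.
d = (-4)·0 + 1·0 + (-4)·(-2)
  = 0 + 0 + 8
  = 8
Equation: -4x + y - 4z = 8

-4x + y - 4z = 8


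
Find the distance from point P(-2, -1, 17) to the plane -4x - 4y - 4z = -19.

distance = |a·x₀ + b·y₀ + c·z₀ - d| / √(a² + b² + c²)
  = |(-4)·(-2) + (-4)·(-1) + (-4)·17 - (-19)| / √((-4)² + (-4)² + (-4)²)
  = |8 + 4 - 68 + 19| / √(16 + 16 + 16)
  = |-37| / √48
  = 37 / 6.928
  ≈ 5.34

5.34


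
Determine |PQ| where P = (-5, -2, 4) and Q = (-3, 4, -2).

d = √[(x₂-x₁)² + (y₂-y₁)² + (z₂-z₁)²]
  = √[2² + 6² + (-6)²]
  = √[4 + 36 + 36]
  = √76
  ≈ 8.718

8.718


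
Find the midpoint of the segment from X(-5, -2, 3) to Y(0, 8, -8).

M = ((x₁+x₂)/2, (y₁+y₂)/2, (z₁+z₂)/2)
  = ((-5 + 0)/2, (-2 + 8)/2, (3 - 8)/2)
  = (-5/2, 6/2, -5/2)
  = (-2.5, 3, -2.5)

(-2.5, 3, -2.5)


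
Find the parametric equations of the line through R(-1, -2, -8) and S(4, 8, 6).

Direction vector d = S - R = (4 + 1, 8 + 2, 6 + 8) = (5, 10, 14)
Parametric form r = R + t·d:
x = -1 + 5t, y = -2 + 10t, z = -8 + 14t

x = -1 + 5t, y = -2 + 10t, z = -8 + 14t


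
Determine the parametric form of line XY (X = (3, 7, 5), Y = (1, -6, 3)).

Direction vector d = Y - X = (1 - 3, -6 - 7, 3 - 5) = (-2, -13, -2)
Parametric form r = X + t·d:
x = 3 - 2t, y = 7 - 13t, z = 5 - 2t

x = 3 - 2t, y = 7 - 13t, z = 5 - 2t


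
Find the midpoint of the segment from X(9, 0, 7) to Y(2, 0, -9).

M = ((x₁+x₂)/2, (y₁+y₂)/2, (z₁+z₂)/2)
  = ((9 + 2)/2, (0 + 0)/2, (7 - 9)/2)
  = (11/2, 0/2, -2/2)
  = (5.5, 0, -1)

(5.5, 0, -1)


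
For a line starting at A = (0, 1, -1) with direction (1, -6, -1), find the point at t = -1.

P(t) = A + t·d
  = (0 + 1·(-1), 1 + (-6)·(-1), -1 + (-1)·(-1))
  = (0 - 1, 1 + 6, -1 + 1)
  = (-1, 7, 0)

(-1, 7, 0)


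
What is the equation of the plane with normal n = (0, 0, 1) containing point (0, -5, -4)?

The plane through P with normal n = (a, b, c) satisfies n·(r - P) = 0,
i.e. ax + by + cz = a·x₀ + b·y₀ + c·z₀.
d = 0·0 + 0·(-5) + 1·(-4)
  = 0 + 0 - 4
  = -4
Equation: z = -4

z = -4


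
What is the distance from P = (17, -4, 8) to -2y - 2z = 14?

distance = |a·x₀ + b·y₀ + c·z₀ - d| / √(a² + b² + c²)
  = |0·17 + (-2)·(-4) + (-2)·8 - 14| / √(0² + (-2)² + (-2)²)
  = |0 + 8 - 16 - 14| / √(0 + 4 + 4)
  = |-22| / √8
  = 22 / 2.828
  ≈ 7.778

7.778


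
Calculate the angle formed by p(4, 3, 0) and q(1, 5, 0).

p·q = 4·1 + 3·5 + 0·0 = 4 + 15 + 0 = 19
|p| = √(4² + 3² + 0²) = √25 ≈ 5
|q| = √(1² + 5² + 0²) = √26 ≈ 5.099
cos θ = (p·q)/(|p||q|) = 19/(5·5.099) ≈ 0.7452
θ = arccos(0.7452) ≈ 41.82°

41.82°


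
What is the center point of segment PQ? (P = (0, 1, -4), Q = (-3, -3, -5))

M = ((x₁+x₂)/2, (y₁+y₂)/2, (z₁+z₂)/2)
  = ((0 - 3)/2, (1 - 3)/2, (-4 - 5)/2)
  = (-3/2, -2/2, -9/2)
  = (-1.5, -1, -4.5)

(-1.5, -1, -4.5)


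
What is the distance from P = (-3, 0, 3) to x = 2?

distance = |a·x₀ + b·y₀ + c·z₀ - d| / √(a² + b² + c²)
  = |1·(-3) + 0·0 + 0·3 - 2| / √(1² + 0² + 0²)
  = |-3 + 0 + 0 - 2| / √(1 + 0 + 0)
  = |-5| / √1
  = 5 / 1
  ≈ 5

5


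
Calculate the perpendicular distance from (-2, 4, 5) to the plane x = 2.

distance = |a·x₀ + b·y₀ + c·z₀ - d| / √(a² + b² + c²)
  = |1·(-2) + 0·4 + 0·5 - 2| / √(1² + 0² + 0²)
  = |-2 + 0 + 0 - 2| / √(1 + 0 + 0)
  = |-4| / √1
  = 4 / 1
  ≈ 4

4


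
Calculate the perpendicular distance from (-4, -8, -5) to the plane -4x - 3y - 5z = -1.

distance = |a·x₀ + b·y₀ + c·z₀ - d| / √(a² + b² + c²)
  = |(-4)·(-4) + (-3)·(-8) + (-5)·(-5) - (-1)| / √((-4)² + (-3)² + (-5)²)
  = |16 + 24 + 25 + 1| / √(16 + 9 + 25)
  = |66| / √50
  = 66 / 7.071
  ≈ 9.334

9.334


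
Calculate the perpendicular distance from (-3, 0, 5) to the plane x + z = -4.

distance = |a·x₀ + b·y₀ + c·z₀ - d| / √(a² + b² + c²)
  = |1·(-3) + 0·0 + 1·5 - (-4)| / √(1² + 0² + 1²)
  = |-3 + 0 + 5 + 4| / √(1 + 0 + 1)
  = |6| / √2
  = 6 / 1.414
  ≈ 4.243

4.243


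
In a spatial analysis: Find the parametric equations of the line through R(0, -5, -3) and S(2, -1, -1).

Direction vector d = S - R = (2 + 0, -1 + 5, -1 + 3) = (2, 4, 2)
Parametric form r = R + t·d:
x = 0 + 2t, y = -5 + 4t, z = -3 + 2t

x = 0 + 2t, y = -5 + 4t, z = -3 + 2t


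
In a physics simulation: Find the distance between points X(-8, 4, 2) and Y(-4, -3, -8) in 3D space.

d = √[(x₂-x₁)² + (y₂-y₁)² + (z₂-z₁)²]
  = √[4² + (-7)² + (-10)²]
  = √[16 + 49 + 100]
  = √165
  ≈ 12.85

12.85


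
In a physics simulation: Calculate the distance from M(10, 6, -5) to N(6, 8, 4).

d = √[(x₂-x₁)² + (y₂-y₁)² + (z₂-z₁)²]
  = √[(-4)² + 2² + 9²]
  = √[16 + 4 + 81]
  = √101
  ≈ 10.05

10.05


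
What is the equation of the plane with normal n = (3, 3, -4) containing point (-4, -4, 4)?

The plane through P with normal n = (a, b, c) satisfies n·(r - P) = 0,
i.e. ax + by + cz = a·x₀ + b·y₀ + c·z₀.
d = 3·(-4) + 3·(-4) + (-4)·4
  = -12 - 12 - 16
  = -40
Equation: 3x + 3y - 4z = -40

3x + 3y - 4z = -40


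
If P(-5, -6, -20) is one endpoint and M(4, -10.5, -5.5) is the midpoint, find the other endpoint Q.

Q = 2M - P
  = (2·4 - (-5), 2·(-10.5) - (-6), 2·(-5.5) - (-20))
  = (8 + 5, -21 + 6, -11 + 20)
  = (13, -15, 9)

(13, -15, 9)


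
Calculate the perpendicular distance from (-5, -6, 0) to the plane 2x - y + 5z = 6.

distance = |a·x₀ + b·y₀ + c·z₀ - d| / √(a² + b² + c²)
  = |2·(-5) + (-1)·(-6) + 5·0 - 6| / √(2² + (-1)² + 5²)
  = |-10 + 6 + 0 - 6| / √(4 + 1 + 25)
  = |-10| / √30
  = 10 / 5.477
  ≈ 1.826

1.826


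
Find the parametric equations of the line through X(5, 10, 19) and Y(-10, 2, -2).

Direction vector d = Y - X = (-10 - 5, 2 - 10, -2 - 19) = (-15, -8, -21)
Parametric form r = X + t·d:
x = 5 - 15t, y = 10 - 8t, z = 19 - 21t

x = 5 - 15t, y = 10 - 8t, z = 19 - 21t


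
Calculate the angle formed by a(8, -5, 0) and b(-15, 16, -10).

a·b = 8·(-15) + (-5)·16 + 0·(-10) = -120 - 80 + 0 = -200
|a| = √(8² + (-5)² + 0²) = √89 ≈ 9.434
|b| = √((-15)² + 16² + (-10)²) = √581 ≈ 24.1
cos θ = (a·b)/(|a||b|) = -200/(9.434·24.1) ≈ -0.8795
θ = arccos(-0.8795) ≈ 151.6°

151.6°


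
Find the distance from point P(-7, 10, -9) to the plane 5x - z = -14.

distance = |a·x₀ + b·y₀ + c·z₀ - d| / √(a² + b² + c²)
  = |5·(-7) + 0·10 + (-1)·(-9) - (-14)| / √(5² + 0² + (-1)²)
  = |-35 + 0 + 9 + 14| / √(25 + 0 + 1)
  = |-12| / √26
  = 12 / 5.099
  ≈ 2.353

2.353


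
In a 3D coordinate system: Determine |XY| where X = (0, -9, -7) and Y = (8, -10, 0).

d = √[(x₂-x₁)² + (y₂-y₁)² + (z₂-z₁)²]
  = √[8² + (-1)² + 7²]
  = √[64 + 1 + 49]
  = √114
  ≈ 10.68

10.68


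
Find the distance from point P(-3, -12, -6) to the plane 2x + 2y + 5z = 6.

distance = |a·x₀ + b·y₀ + c·z₀ - d| / √(a² + b² + c²)
  = |2·(-3) + 2·(-12) + 5·(-6) - 6| / √(2² + 2² + 5²)
  = |-6 - 24 - 30 - 6| / √(4 + 4 + 25)
  = |-66| / √33
  = 66 / 5.745
  ≈ 11.49

11.49


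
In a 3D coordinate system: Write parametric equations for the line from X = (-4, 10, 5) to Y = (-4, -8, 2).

Direction vector d = Y - X = (-4 + 4, -8 - 10, 2 - 5) = (0, -18, -3)
Parametric form r = X + t·d:
x = -4, y = 10 - 18t, z = 5 - 3t

x = -4, y = 10 - 18t, z = 5 - 3t


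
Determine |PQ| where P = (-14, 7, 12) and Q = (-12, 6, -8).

d = √[(x₂-x₁)² + (y₂-y₁)² + (z₂-z₁)²]
  = √[2² + (-1)² + (-20)²]
  = √[4 + 1 + 400]
  = √405
  ≈ 20.12

20.12


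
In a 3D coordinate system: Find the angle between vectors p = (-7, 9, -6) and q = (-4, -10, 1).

p·q = (-7)·(-4) + 9·(-10) + (-6)·1 = 28 - 90 - 6 = -68
|p| = √((-7)² + 9² + (-6)²) = √166 ≈ 12.88
|q| = √((-4)² + (-10)² + 1²) = √117 ≈ 10.82
cos θ = (p·q)/(|p||q|) = -68/(12.88·10.82) ≈ -0.4879
θ = arccos(-0.4879) ≈ 119.2°

119.2°


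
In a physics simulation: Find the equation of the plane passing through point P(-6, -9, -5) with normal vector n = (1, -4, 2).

The plane through P with normal n = (a, b, c) satisfies n·(r - P) = 0,
i.e. ax + by + cz = a·x₀ + b·y₀ + c·z₀.
d = 1·(-6) + (-4)·(-9) + 2·(-5)
  = -6 + 36 - 10
  = 20
Equation: x - 4y + 2z = 20

x - 4y + 2z = 20


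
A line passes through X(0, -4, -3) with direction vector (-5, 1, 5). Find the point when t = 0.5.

P(t) = X + t·d
  = (0 + (-5)·0.5, -4 + 1·0.5, -3 + 5·0.5)
  = (0 - 2.5, -4 + 0.5, -3 + 2.5)
  = (-2.5, -3.5, -0.5)

(-2.5, -3.5, -0.5)


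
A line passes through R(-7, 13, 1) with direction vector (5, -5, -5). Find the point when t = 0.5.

P(t) = R + t·d
  = (-7 + 5·0.5, 13 + (-5)·0.5, 1 + (-5)·0.5)
  = (-7 + 2.5, 13 - 2.5, 1 - 2.5)
  = (-4.5, 10.5, -1.5)

(-4.5, 10.5, -1.5)


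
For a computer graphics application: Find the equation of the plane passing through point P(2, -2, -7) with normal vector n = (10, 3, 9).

The plane through P with normal n = (a, b, c) satisfies n·(r - P) = 0,
i.e. ax + by + cz = a·x₀ + b·y₀ + c·z₀.
d = 10·2 + 3·(-2) + 9·(-7)
  = 20 - 6 - 63
  = -49
Equation: 10x + 3y + 9z = -49

10x + 3y + 9z = -49


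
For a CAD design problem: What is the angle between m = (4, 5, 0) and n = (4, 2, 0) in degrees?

m·n = 4·4 + 5·2 + 0·0 = 16 + 10 + 0 = 26
|m| = √(4² + 5² + 0²) = √41 ≈ 6.403
|n| = √(4² + 2² + 0²) = √20 ≈ 4.472
cos θ = (m·n)/(|m||n|) = 26/(6.403·4.472) ≈ 0.908
θ = arccos(0.908) ≈ 24.78°

24.78°


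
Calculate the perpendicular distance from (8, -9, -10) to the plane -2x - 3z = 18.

distance = |a·x₀ + b·y₀ + c·z₀ - d| / √(a² + b² + c²)
  = |(-2)·8 + 0·(-9) + (-3)·(-10) - 18| / √((-2)² + 0² + (-3)²)
  = |-16 + 0 + 30 - 18| / √(4 + 0 + 9)
  = |-4| / √13
  = 4 / 3.606
  ≈ 1.109

1.109


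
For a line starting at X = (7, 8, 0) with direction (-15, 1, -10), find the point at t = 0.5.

P(t) = X + t·d
  = (7 + (-15)·0.5, 8 + 1·0.5, 0 + (-10)·0.5)
  = (7 - 7.5, 8 + 0.5, 0 - 5)
  = (-0.5, 8.5, -5)

(-0.5, 8.5, -5)


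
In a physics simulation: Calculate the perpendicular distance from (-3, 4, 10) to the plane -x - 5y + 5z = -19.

distance = |a·x₀ + b·y₀ + c·z₀ - d| / √(a² + b² + c²)
  = |(-1)·(-3) + (-5)·4 + 5·10 - (-19)| / √((-1)² + (-5)² + 5²)
  = |3 - 20 + 50 + 19| / √(1 + 25 + 25)
  = |52| / √51
  = 52 / 7.141
  ≈ 7.281

7.281


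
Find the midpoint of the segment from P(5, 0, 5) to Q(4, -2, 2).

M = ((x₁+x₂)/2, (y₁+y₂)/2, (z₁+z₂)/2)
  = ((5 + 4)/2, (0 - 2)/2, (5 + 2)/2)
  = (9/2, -2/2, 7/2)
  = (4.5, -1, 3.5)

(4.5, -1, 3.5)


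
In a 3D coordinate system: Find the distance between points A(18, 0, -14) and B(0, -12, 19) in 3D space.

d = √[(x₂-x₁)² + (y₂-y₁)² + (z₂-z₁)²]
  = √[(-18)² + (-12)² + 33²]
  = √[324 + 144 + 1089]
  = √1557
  ≈ 39.46

39.46


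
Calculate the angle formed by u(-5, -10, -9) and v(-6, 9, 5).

u·v = (-5)·(-6) + (-10)·9 + (-9)·5 = 30 - 90 - 45 = -105
|u| = √((-5)² + (-10)² + (-9)²) = √206 ≈ 14.35
|v| = √((-6)² + 9² + 5²) = √142 ≈ 11.92
cos θ = (u·v)/(|u||v|) = -105/(14.35·11.92) ≈ -0.6139
θ = arccos(-0.6139) ≈ 127.9°

127.9°


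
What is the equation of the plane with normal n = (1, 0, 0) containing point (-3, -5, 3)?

The plane through P with normal n = (a, b, c) satisfies n·(r - P) = 0,
i.e. ax + by + cz = a·x₀ + b·y₀ + c·z₀.
d = 1·(-3) + 0·(-5) + 0·3
  = -3 + 0 + 0
  = -3
Equation: x = -3

x = -3


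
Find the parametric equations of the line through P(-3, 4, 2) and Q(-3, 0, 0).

Direction vector d = Q - P = (-3 + 3, 0 - 4, 0 - 2) = (0, -4, -2)
Parametric form r = P + t·d:
x = -3, y = 4 - 4t, z = 2 - 2t

x = -3, y = 4 - 4t, z = 2 - 2t


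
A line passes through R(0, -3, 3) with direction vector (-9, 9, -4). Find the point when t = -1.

P(t) = R + t·d
  = (0 + (-9)·(-1), -3 + 9·(-1), 3 + (-4)·(-1))
  = (0 + 9, -3 - 9, 3 + 4)
  = (9, -12, 7)

(9, -12, 7)


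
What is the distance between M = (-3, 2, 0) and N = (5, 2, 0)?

d = √[(x₂-x₁)² + (y₂-y₁)² + (z₂-z₁)²]
  = √[8² + 0² + 0²]
  = √[64 + 0 + 0]
  = √64
  ≈ 8

8


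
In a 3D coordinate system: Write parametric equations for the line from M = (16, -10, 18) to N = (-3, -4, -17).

Direction vector d = N - M = (-3 - 16, -4 + 10, -17 - 18) = (-19, 6, -35)
Parametric form r = M + t·d:
x = 16 - 19t, y = -10 + 6t, z = 18 - 35t

x = 16 - 19t, y = -10 + 6t, z = 18 - 35t


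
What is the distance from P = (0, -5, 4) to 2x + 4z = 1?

distance = |a·x₀ + b·y₀ + c·z₀ - d| / √(a² + b² + c²)
  = |2·0 + 0·(-5) + 4·4 - 1| / √(2² + 0² + 4²)
  = |0 + 0 + 16 - 1| / √(4 + 0 + 16)
  = |15| / √20
  = 15 / 4.472
  ≈ 3.354

3.354


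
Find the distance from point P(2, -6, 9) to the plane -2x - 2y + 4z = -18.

distance = |a·x₀ + b·y₀ + c·z₀ - d| / √(a² + b² + c²)
  = |(-2)·2 + (-2)·(-6) + 4·9 - (-18)| / √((-2)² + (-2)² + 4²)
  = |-4 + 12 + 36 + 18| / √(4 + 4 + 16)
  = |62| / √24
  = 62 / 4.899
  ≈ 12.66

12.66


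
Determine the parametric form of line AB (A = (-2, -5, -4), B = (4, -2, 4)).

Direction vector d = B - A = (4 + 2, -2 + 5, 4 + 4) = (6, 3, 8)
Parametric form r = A + t·d:
x = -2 + 6t, y = -5 + 3t, z = -4 + 8t

x = -2 + 6t, y = -5 + 3t, z = -4 + 8t


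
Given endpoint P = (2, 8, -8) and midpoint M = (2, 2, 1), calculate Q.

Q = 2M - P
  = (2·2 - 2, 2·2 - 8, 2·1 - (-8))
  = (4 - 2, 4 - 8, 2 + 8)
  = (2, -4, 10)

(2, -4, 10)


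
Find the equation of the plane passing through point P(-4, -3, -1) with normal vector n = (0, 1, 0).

The plane through P with normal n = (a, b, c) satisfies n·(r - P) = 0,
i.e. ax + by + cz = a·x₀ + b·y₀ + c·z₀.
d = 0·(-4) + 1·(-3) + 0·(-1)
  = 0 - 3 + 0
  = -3
Equation: y = -3

y = -3


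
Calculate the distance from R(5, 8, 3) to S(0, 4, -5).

d = √[(x₂-x₁)² + (y₂-y₁)² + (z₂-z₁)²]
  = √[(-5)² + (-4)² + (-8)²]
  = √[25 + 16 + 64]
  = √105
  ≈ 10.25

10.25


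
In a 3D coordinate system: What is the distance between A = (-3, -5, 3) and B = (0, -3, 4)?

d = √[(x₂-x₁)² + (y₂-y₁)² + (z₂-z₁)²]
  = √[3² + 2² + 1²]
  = √[9 + 4 + 1]
  = √14
  ≈ 3.742

3.742


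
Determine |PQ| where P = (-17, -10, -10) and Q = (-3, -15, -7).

d = √[(x₂-x₁)² + (y₂-y₁)² + (z₂-z₁)²]
  = √[14² + (-5)² + 3²]
  = √[196 + 25 + 9]
  = √230
  ≈ 15.17

15.17


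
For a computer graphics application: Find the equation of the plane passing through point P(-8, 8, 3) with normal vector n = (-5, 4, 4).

The plane through P with normal n = (a, b, c) satisfies n·(r - P) = 0,
i.e. ax + by + cz = a·x₀ + b·y₀ + c·z₀.
d = (-5)·(-8) + 4·8 + 4·3
  = 40 + 32 + 12
  = 84
Equation: -5x + 4y + 4z = 84

-5x + 4y + 4z = 84


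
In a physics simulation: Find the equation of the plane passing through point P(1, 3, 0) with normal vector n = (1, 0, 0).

The plane through P with normal n = (a, b, c) satisfies n·(r - P) = 0,
i.e. ax + by + cz = a·x₀ + b·y₀ + c·z₀.
d = 1·1 + 0·3 + 0·0
  = 1 + 0 + 0
  = 1
Equation: x = 1

x = 1


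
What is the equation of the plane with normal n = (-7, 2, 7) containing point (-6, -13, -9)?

The plane through P with normal n = (a, b, c) satisfies n·(r - P) = 0,
i.e. ax + by + cz = a·x₀ + b·y₀ + c·z₀.
d = (-7)·(-6) + 2·(-13) + 7·(-9)
  = 42 - 26 - 63
  = -47
Equation: -7x + 2y + 7z = -47

-7x + 2y + 7z = -47


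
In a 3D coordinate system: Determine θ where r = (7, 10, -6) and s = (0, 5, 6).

r·s = 7·0 + 10·5 + (-6)·6 = 0 + 50 - 36 = 14
|r| = √(7² + 10² + (-6)²) = √185 ≈ 13.6
|s| = √(0² + 5² + 6²) = √61 ≈ 7.81
cos θ = (r·s)/(|r||s|) = 14/(13.6·7.81) ≈ 0.1318
θ = arccos(0.1318) ≈ 82.43°

82.43°


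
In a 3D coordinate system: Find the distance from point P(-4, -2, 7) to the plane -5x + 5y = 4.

distance = |a·x₀ + b·y₀ + c·z₀ - d| / √(a² + b² + c²)
  = |(-5)·(-4) + 5·(-2) + 0·7 - 4| / √((-5)² + 5² + 0²)
  = |20 - 10 + 0 - 4| / √(25 + 25 + 0)
  = |6| / √50
  = 6 / 7.071
  ≈ 0.8485

0.8485


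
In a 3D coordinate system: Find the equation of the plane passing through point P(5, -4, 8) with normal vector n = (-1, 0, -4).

The plane through P with normal n = (a, b, c) satisfies n·(r - P) = 0,
i.e. ax + by + cz = a·x₀ + b·y₀ + c·z₀.
d = (-1)·5 + 0·(-4) + (-4)·8
  = -5 + 0 - 32
  = -37
Equation: -x - 4z = -37

-x - 4z = -37


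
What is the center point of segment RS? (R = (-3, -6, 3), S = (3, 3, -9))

M = ((x₁+x₂)/2, (y₁+y₂)/2, (z₁+z₂)/2)
  = ((-3 + 3)/2, (-6 + 3)/2, (3 - 9)/2)
  = (0/2, -3/2, -6/2)
  = (0, -1.5, -3)

(0, -1.5, -3)


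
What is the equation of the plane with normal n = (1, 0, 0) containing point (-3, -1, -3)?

The plane through P with normal n = (a, b, c) satisfies n·(r - P) = 0,
i.e. ax + by + cz = a·x₀ + b·y₀ + c·z₀.
d = 1·(-3) + 0·(-1) + 0·(-3)
  = -3 + 0 + 0
  = -3
Equation: x = -3

x = -3


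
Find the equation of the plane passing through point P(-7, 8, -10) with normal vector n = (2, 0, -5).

The plane through P with normal n = (a, b, c) satisfies n·(r - P) = 0,
i.e. ax + by + cz = a·x₀ + b·y₀ + c·z₀.
d = 2·(-7) + 0·8 + (-5)·(-10)
  = -14 + 0 + 50
  = 36
Equation: 2x - 5z = 36

2x - 5z = 36


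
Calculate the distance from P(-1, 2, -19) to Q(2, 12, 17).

d = √[(x₂-x₁)² + (y₂-y₁)² + (z₂-z₁)²]
  = √[3² + 10² + 36²]
  = √[9 + 100 + 1296]
  = √1405
  ≈ 37.48

37.48


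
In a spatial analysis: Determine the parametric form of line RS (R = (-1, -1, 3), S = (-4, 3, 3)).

Direction vector d = S - R = (-4 + 1, 3 + 1, 3 - 3) = (-3, 4, 0)
Parametric form r = R + t·d:
x = -1 - 3t, y = -1 + 4t, z = 3

x = -1 - 3t, y = -1 + 4t, z = 3


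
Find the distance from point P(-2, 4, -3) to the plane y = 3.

distance = |a·x₀ + b·y₀ + c·z₀ - d| / √(a² + b² + c²)
  = |0·(-2) + 1·4 + 0·(-3) - 3| / √(0² + 1² + 0²)
  = |0 + 4 + 0 - 3| / √(0 + 1 + 0)
  = |1| / √1
  = 1 / 1
  ≈ 1

1


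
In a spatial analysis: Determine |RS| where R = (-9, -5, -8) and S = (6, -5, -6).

d = √[(x₂-x₁)² + (y₂-y₁)² + (z₂-z₁)²]
  = √[15² + 0² + 2²]
  = √[225 + 0 + 4]
  = √229
  ≈ 15.13

15.13


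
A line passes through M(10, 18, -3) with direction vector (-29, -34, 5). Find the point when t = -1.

P(t) = M + t·d
  = (10 + (-29)·(-1), 18 + (-34)·(-1), -3 + 5·(-1))
  = (10 + 29, 18 + 34, -3 - 5)
  = (39, 52, -8)

(39, 52, -8)


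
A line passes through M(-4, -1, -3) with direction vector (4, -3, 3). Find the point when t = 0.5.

P(t) = M + t·d
  = (-4 + 4·0.5, -1 + (-3)·0.5, -3 + 3·0.5)
  = (-4 + 2, -1 - 1.5, -3 + 1.5)
  = (-2, -2.5, -1.5)

(-2, -2.5, -1.5)


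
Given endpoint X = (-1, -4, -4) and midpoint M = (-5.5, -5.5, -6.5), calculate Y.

Y = 2M - X
  = (2·(-5.5) - (-1), 2·(-5.5) - (-4), 2·(-6.5) - (-4))
  = (-11 + 1, -11 + 4, -13 + 4)
  = (-10, -7, -9)

(-10, -7, -9)


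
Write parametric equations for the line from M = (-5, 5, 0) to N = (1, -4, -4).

Direction vector d = N - M = (1 + 5, -4 - 5, -4 + 0) = (6, -9, -4)
Parametric form r = M + t·d:
x = -5 + 6t, y = 5 - 9t, z = 0 - 4t

x = -5 + 6t, y = 5 - 9t, z = 0 - 4t


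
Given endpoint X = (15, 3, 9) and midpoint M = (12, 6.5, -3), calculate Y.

Y = 2M - X
  = (2·12 - 15, 2·6.5 - 3, 2·(-3) - 9)
  = (24 - 15, 13 - 3, -6 - 9)
  = (9, 10, -15)

(9, 10, -15)


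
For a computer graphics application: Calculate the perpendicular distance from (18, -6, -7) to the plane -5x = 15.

distance = |a·x₀ + b·y₀ + c·z₀ - d| / √(a² + b² + c²)
  = |(-5)·18 + 0·(-6) + 0·(-7) - 15| / √((-5)² + 0² + 0²)
  = |-90 + 0 + 0 - 15| / √(25 + 0 + 0)
  = |-105| / √25
  = 105 / 5
  ≈ 21

21


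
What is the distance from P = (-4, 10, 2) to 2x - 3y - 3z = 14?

distance = |a·x₀ + b·y₀ + c·z₀ - d| / √(a² + b² + c²)
  = |2·(-4) + (-3)·10 + (-3)·2 - 14| / √(2² + (-3)² + (-3)²)
  = |-8 - 30 - 6 - 14| / √(4 + 9 + 9)
  = |-58| / √22
  = 58 / 4.69
  ≈ 12.37

12.37


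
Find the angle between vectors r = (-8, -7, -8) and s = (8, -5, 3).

r·s = (-8)·8 + (-7)·(-5) + (-8)·3 = -64 + 35 - 24 = -53
|r| = √((-8)² + (-7)² + (-8)²) = √177 ≈ 13.3
|s| = √(8² + (-5)² + 3²) = √98 ≈ 9.899
cos θ = (r·s)/(|r||s|) = -53/(13.3·9.899) ≈ -0.4024
θ = arccos(-0.4024) ≈ 113.7°

113.7°


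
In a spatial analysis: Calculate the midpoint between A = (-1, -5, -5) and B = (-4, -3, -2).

M = ((x₁+x₂)/2, (y₁+y₂)/2, (z₁+z₂)/2)
  = ((-1 - 4)/2, (-5 - 3)/2, (-5 - 2)/2)
  = (-5/2, -8/2, -7/2)
  = (-2.5, -4, -3.5)

(-2.5, -4, -3.5)


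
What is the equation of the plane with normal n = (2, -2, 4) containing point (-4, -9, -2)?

The plane through P with normal n = (a, b, c) satisfies n·(r - P) = 0,
i.e. ax + by + cz = a·x₀ + b·y₀ + c·z₀.
d = 2·(-4) + (-2)·(-9) + 4·(-2)
  = -8 + 18 - 8
  = 2
Equation: 2x - 2y + 4z = 2

2x - 2y + 4z = 2


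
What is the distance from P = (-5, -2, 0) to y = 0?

distance = |a·x₀ + b·y₀ + c·z₀ - d| / √(a² + b² + c²)
  = |0·(-5) + 1·(-2) + 0·0 - 0| / √(0² + 1² + 0²)
  = |0 - 2 + 0 + 0| / √(0 + 1 + 0)
  = |-2| / √1
  = 2 / 1
  ≈ 2

2


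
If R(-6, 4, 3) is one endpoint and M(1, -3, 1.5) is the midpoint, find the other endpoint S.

S = 2M - R
  = (2·1 - (-6), 2·(-3) - 4, 2·1.5 - 3)
  = (2 + 6, -6 - 4, 3 - 3)
  = (8, -10, 0)

(8, -10, 0)


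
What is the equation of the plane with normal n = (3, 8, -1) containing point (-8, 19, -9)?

The plane through P with normal n = (a, b, c) satisfies n·(r - P) = 0,
i.e. ax + by + cz = a·x₀ + b·y₀ + c·z₀.
d = 3·(-8) + 8·19 + (-1)·(-9)
  = -24 + 152 + 9
  = 137
Equation: 3x + 8y - z = 137

3x + 8y - z = 137


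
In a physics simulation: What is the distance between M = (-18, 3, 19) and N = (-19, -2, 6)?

d = √[(x₂-x₁)² + (y₂-y₁)² + (z₂-z₁)²]
  = √[(-1)² + (-5)² + (-13)²]
  = √[1 + 25 + 169]
  = √195
  ≈ 13.96

13.96


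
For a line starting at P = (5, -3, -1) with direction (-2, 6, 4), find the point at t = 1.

P(t) = P + t·d
  = (5 + (-2)·1, -3 + 6·1, -1 + 4·1)
  = (5 - 2, -3 + 6, -1 + 4)
  = (3, 3, 3)

(3, 3, 3)


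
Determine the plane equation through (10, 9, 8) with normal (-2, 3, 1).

The plane through P with normal n = (a, b, c) satisfies n·(r - P) = 0,
i.e. ax + by + cz = a·x₀ + b·y₀ + c·z₀.
d = (-2)·10 + 3·9 + 1·8
  = -20 + 27 + 8
  = 15
Equation: -2x + 3y + z = 15

-2x + 3y + z = 15


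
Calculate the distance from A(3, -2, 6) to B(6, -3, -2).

d = √[(x₂-x₁)² + (y₂-y₁)² + (z₂-z₁)²]
  = √[3² + (-1)² + (-8)²]
  = √[9 + 1 + 64]
  = √74
  ≈ 8.602

8.602


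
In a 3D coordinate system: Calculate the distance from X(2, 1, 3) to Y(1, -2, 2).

d = √[(x₂-x₁)² + (y₂-y₁)² + (z₂-z₁)²]
  = √[(-1)² + (-3)² + (-1)²]
  = √[1 + 9 + 1]
  = √11
  ≈ 3.317

3.317


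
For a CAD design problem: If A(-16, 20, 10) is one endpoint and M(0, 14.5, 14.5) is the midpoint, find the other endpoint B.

B = 2M - A
  = (2·0 - (-16), 2·14.5 - 20, 2·14.5 - 10)
  = (0 + 16, 29 - 20, 29 - 10)
  = (16, 9, 19)

(16, 9, 19)


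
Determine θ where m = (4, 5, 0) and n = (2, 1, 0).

m·n = 4·2 + 5·1 + 0·0 = 8 + 5 + 0 = 13
|m| = √(4² + 5² + 0²) = √41 ≈ 6.403
|n| = √(2² + 1² + 0²) = √5 ≈ 2.236
cos θ = (m·n)/(|m||n|) = 13/(6.403·2.236) ≈ 0.908
θ = arccos(0.908) ≈ 24.78°

24.78°


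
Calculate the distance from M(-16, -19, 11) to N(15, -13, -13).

d = √[(x₂-x₁)² + (y₂-y₁)² + (z₂-z₁)²]
  = √[31² + 6² + (-24)²]
  = √[961 + 36 + 576]
  = √1573
  ≈ 39.66

39.66


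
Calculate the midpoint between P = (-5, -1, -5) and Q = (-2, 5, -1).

M = ((x₁+x₂)/2, (y₁+y₂)/2, (z₁+z₂)/2)
  = ((-5 - 2)/2, (-1 + 5)/2, (-5 - 1)/2)
  = (-7/2, 4/2, -6/2)
  = (-3.5, 2, -3)

(-3.5, 2, -3)


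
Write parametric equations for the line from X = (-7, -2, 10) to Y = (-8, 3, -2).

Direction vector d = Y - X = (-8 + 7, 3 + 2, -2 - 10) = (-1, 5, -12)
Parametric form r = X + t·d:
x = -7 - t, y = -2 + 5t, z = 10 - 12t

x = -7 - t, y = -2 + 5t, z = 10 - 12t


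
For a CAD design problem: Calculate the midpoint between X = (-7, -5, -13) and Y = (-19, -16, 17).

M = ((x₁+x₂)/2, (y₁+y₂)/2, (z₁+z₂)/2)
  = ((-7 - 19)/2, (-5 - 16)/2, (-13 + 17)/2)
  = (-26/2, -21/2, 4/2)
  = (-13, -10.5, 2)

(-13, -10.5, 2)
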